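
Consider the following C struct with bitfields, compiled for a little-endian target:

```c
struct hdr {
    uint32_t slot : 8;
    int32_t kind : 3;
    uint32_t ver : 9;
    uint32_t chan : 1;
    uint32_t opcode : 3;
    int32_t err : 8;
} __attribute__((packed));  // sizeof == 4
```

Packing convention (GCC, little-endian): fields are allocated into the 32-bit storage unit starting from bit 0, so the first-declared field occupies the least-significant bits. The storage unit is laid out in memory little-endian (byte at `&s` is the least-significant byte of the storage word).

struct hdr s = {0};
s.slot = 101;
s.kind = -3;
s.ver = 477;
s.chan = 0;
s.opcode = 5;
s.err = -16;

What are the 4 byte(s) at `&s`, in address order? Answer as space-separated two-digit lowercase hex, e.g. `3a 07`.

65 ed ae f0

slot:8 = 101 → 0x65 << 0 → word 0x00000065
kind:3 = -3 → 0x5 << 8 → word 0x00000565
ver:9 = 477 → 0x1dd << 11 → word 0x000eed65
chan:1 = 0 → 0x0 << 20 → word 0x000eed65
opcode:3 = 5 → 0x5 << 21 → word 0x00aeed65
err:8 = -16 → 0xf0 << 24 → word 0xf0aeed65
word = 0xf0aeed65 → little-endian bytes:
  [0]=0x65  [1]=0xed  [2]=0xae  [3]=0xf0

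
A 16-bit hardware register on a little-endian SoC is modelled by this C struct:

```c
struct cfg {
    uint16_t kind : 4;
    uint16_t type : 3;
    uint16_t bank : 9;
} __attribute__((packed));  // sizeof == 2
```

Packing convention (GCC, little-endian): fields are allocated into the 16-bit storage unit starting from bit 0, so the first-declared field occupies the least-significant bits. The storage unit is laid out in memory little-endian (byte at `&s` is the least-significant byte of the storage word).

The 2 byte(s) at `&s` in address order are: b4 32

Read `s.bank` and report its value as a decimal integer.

101

[0]=0xb4 [1]=0x32 (little-endian) → word 0x32b4
kind:4 @ bit 0 → (0x32b4>>0)&0xf = 0x4
type:3 @ bit 4 → (0x32b4>>4)&0x7 = 0x3
bank:9 @ bit 7 → (0x32b4>>7)&0x1ff = 0x65  ←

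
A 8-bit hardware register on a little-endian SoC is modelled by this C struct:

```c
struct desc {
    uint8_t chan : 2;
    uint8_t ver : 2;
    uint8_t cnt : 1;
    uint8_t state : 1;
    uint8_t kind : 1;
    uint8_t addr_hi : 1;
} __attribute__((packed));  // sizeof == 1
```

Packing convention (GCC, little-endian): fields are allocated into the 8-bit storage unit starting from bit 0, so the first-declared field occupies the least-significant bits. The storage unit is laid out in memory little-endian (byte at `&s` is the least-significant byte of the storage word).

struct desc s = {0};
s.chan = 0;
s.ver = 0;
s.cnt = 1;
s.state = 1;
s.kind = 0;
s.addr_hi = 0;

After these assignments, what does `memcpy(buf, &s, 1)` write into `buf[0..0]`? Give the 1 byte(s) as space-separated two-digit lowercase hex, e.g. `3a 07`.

chan (2b) val=0 bits=0x0 at bit 0: 0x00
ver (2b) val=0 bits=0x0 at bit 2: 0x00
cnt (1b) val=1 bits=0x1 at bit 4: 0x10
state (1b) val=1 bits=0x1 at bit 5: 0x30
kind (1b) val=0 bits=0x0 at bit 6: 0x30
addr_hi (1b) val=0 bits=0x0 at bit 7: 0x30
word = 0x30 → little-endian bytes:
  [0]=0x30

30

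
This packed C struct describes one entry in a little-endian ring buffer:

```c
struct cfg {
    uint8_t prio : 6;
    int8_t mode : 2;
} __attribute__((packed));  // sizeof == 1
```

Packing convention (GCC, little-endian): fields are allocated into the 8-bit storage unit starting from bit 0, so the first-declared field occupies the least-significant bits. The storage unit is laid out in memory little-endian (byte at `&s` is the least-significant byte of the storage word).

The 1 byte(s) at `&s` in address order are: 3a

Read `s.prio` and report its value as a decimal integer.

58

[0]=0x3a (little-endian) → word 0x3a
prio [0+:6] = (word>>0) & 0x3f = 58  ←
mode [6+:2] = (word>>6) & 0x3 = 0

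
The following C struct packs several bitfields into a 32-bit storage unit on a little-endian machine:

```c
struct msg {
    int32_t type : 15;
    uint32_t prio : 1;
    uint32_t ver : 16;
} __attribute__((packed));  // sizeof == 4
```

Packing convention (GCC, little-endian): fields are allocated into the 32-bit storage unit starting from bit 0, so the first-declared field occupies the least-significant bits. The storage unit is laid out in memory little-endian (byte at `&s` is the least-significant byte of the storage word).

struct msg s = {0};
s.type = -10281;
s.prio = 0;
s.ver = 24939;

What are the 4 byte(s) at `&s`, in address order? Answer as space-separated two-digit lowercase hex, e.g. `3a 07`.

d7 57 6b 61

type (15b) val=-10281 bits=0x57d7 at bit 0: 0x000057d7
prio (1b) val=0 bits=0x0 at bit 15: 0x000057d7
ver (16b) val=24939 bits=0x616b at bit 16: 0x616b57d7
word = 0x616b57d7 → little-endian bytes:
  [0]=0xd7  [1]=0x57  [2]=0x6b  [3]=0x61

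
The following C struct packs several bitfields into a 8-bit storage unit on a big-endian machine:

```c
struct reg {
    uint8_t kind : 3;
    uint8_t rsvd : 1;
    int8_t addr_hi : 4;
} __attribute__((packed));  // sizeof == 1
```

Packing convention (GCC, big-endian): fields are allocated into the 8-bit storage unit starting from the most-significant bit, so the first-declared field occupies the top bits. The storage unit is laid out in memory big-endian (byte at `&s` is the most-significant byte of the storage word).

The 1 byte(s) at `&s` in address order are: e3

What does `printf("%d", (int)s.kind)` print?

[0]=0xe3 (big-endian) → word 0xe3
kind:3 @ bit 5 → (0xe3>>5)&0x7 = 0x7  ←
rsvd:1 @ bit 4 → (0xe3>>4)&0x1 = 0x0
addr_hi:4 @ bit 0 → (0xe3>>0)&0xf = 0x3

7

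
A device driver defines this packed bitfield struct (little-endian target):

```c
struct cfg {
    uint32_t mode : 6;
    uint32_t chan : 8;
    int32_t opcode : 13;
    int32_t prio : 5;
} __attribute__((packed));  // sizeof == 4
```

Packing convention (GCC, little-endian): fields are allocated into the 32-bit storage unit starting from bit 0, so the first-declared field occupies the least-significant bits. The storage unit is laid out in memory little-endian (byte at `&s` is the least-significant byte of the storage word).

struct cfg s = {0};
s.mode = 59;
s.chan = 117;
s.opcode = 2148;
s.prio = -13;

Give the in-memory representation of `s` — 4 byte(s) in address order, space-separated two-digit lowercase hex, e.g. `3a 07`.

7b 1d 19 9a

[0+:6] mode=59 & 0x3f = 0x3b; word=0x0000003b
[6+:8] chan=117 & 0xff = 0x75; word=0x00001d7b
[14+:13] opcode=2148 & 0x1fff = 0x864; word=0x02191d7b
[27+:5] prio=-13 & 0x1f = 0x13; word=0x9a191d7b
word = 0x9a191d7b → little-endian bytes:
  [0]=0x7b  [1]=0x1d  [2]=0x19  [3]=0x9a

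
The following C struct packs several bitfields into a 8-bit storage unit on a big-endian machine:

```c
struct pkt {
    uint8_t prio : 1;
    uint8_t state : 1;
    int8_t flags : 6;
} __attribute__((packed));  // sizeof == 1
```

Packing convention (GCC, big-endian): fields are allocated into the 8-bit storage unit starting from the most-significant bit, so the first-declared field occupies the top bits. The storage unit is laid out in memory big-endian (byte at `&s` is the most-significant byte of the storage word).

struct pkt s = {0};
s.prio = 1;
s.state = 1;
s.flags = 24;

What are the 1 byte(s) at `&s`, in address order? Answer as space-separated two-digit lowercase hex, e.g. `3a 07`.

prio:1 = 1 → 0x1 << 7 → word 0x80
state:1 = 1 → 0x1 << 6 → word 0xc0
flags:6 = 24 → 0x18 << 0 → word 0xd8
word = 0xd8 → big-endian bytes:
  [0]=0xd8

d8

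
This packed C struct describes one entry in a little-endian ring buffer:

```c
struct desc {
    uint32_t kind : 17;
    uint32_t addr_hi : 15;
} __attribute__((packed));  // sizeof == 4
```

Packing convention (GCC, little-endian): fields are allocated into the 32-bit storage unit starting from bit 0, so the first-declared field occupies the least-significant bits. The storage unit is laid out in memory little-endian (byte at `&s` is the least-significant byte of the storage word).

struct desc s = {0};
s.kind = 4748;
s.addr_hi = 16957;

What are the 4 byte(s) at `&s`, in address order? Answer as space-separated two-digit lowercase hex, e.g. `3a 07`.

8c 12 7a 84

kind:17 = 4748 → 0x128c << 0 → word 0x0000128c
addr_hi:15 = 16957 → 0x423d << 17 → word 0x847a128c
word = 0x847a128c → little-endian bytes:
  [0]=0x8c  [1]=0x12  [2]=0x7a  [3]=0x84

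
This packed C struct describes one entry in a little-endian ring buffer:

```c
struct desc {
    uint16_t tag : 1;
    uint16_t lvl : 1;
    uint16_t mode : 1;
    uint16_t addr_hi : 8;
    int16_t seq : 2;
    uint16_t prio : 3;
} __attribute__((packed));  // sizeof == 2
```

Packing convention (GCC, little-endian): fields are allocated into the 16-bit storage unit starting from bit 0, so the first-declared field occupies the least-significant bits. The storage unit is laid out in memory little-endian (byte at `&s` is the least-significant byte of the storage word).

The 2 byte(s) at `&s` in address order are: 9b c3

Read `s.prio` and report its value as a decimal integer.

6

[0]=0x9b [1]=0xc3 (little-endian) → word 0xc39b
tag:1 @ bit 0 → (0xc39b>>0)&0x1 = 0x1
lvl:1 @ bit 1 → (0xc39b>>1)&0x1 = 0x1
mode:1 @ bit 2 → (0xc39b>>2)&0x1 = 0x0
addr_hi:8 @ bit 3 → (0xc39b>>3)&0xff = 0x73
seq:2 @ bit 11 → (0xc39b>>11)&0x3 = 0x0
prio:3 @ bit 13 → (0xc39b>>13)&0x7 = 0x6  ←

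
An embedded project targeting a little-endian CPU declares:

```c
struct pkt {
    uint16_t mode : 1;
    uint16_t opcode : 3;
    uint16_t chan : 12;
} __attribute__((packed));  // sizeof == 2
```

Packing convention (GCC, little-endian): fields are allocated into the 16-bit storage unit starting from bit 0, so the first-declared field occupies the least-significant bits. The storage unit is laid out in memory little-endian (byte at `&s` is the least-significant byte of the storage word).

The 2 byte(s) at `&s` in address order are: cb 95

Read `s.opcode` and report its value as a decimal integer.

[0]=0xcb [1]=0x95 (little-endian) → word 0x95cb
mode:1 @ bit 0 → (0x95cb>>0)&0x1 = 0x1
opcode:3 @ bit 1 → (0x95cb>>1)&0x7 = 0x5  ←
chan:12 @ bit 4 → (0x95cb>>4)&0xfff = 0x95c

5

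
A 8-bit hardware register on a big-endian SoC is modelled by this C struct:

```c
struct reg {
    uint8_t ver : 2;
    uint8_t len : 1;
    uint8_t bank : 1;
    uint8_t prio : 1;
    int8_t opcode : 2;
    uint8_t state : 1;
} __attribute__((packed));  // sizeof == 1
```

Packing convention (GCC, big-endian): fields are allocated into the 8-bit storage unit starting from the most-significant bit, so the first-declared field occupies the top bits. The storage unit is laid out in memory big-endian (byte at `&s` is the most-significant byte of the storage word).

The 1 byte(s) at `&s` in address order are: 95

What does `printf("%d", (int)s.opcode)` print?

[0]=0x95 (big-endian) → word 0x95
ver:2 @ bit 6 → (0x95>>6)&0x3 = 0x2
len:1 @ bit 5 → (0x95>>5)&0x1 = 0x0
bank:1 @ bit 4 → (0x95>>4)&0x1 = 0x1
prio:1 @ bit 3 → (0x95>>3)&0x1 = 0x0
opcode:2 @ bit 1 → (0x95>>1)&0x3 = 0x2  ←
state:1 @ bit 0 → (0x95>>0)&0x1 = 0x1
opcode signed 2b, MSB=1: 2 - 4 = -2

-2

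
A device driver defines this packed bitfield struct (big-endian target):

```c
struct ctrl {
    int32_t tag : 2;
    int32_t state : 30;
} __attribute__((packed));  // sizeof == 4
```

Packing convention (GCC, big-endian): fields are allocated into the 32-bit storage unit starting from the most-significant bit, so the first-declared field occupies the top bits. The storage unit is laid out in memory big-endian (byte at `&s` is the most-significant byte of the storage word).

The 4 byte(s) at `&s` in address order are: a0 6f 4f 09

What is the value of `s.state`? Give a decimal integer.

-529576183

[0]=0xa0 [1]=0x6f [2]=0x4f [3]=0x09 (big-endian) → word 0xa06f4f09
tag [30+:2] = (word>>30) & 0x3 = 2
state [0+:30] = (word>>0) & 0x3fffffff = 544165641  ←
state signed 30b, MSB=1: 544165641 - 1073741824 = -529576183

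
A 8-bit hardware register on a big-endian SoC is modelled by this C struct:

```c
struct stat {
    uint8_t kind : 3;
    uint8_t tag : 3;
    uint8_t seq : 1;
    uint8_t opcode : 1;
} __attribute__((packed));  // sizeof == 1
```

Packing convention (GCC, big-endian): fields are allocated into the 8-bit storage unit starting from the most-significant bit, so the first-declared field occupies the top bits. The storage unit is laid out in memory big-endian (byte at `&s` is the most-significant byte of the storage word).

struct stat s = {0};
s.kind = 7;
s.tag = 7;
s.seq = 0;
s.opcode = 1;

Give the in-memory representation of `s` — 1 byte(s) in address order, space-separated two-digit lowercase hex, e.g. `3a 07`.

fd

kind:3 = 7 → 0x7 << 5 → word 0xe0
tag:3 = 7 → 0x7 << 2 → word 0xfc
seq:1 = 0 → 0x0 << 1 → word 0xfc
opcode:1 = 1 → 0x1 << 0 → word 0xfd
word = 0xfd → big-endian bytes:
  [0]=0xfd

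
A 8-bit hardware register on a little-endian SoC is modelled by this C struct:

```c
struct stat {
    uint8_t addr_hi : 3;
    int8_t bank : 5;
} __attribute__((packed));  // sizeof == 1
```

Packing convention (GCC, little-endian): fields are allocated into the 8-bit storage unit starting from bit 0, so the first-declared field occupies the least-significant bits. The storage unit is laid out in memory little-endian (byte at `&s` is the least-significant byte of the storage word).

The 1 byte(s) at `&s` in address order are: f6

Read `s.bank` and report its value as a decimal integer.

-2

[0]=0xf6 (little-endian) → word 0xf6
addr_hi:3 @ bit 0 → (0xf6>>0)&0x7 = 0x6
bank:5 @ bit 3 → (0xf6>>3)&0x1f = 0x1e  ←
bank signed 5b, MSB=1: 30 - 32 = -2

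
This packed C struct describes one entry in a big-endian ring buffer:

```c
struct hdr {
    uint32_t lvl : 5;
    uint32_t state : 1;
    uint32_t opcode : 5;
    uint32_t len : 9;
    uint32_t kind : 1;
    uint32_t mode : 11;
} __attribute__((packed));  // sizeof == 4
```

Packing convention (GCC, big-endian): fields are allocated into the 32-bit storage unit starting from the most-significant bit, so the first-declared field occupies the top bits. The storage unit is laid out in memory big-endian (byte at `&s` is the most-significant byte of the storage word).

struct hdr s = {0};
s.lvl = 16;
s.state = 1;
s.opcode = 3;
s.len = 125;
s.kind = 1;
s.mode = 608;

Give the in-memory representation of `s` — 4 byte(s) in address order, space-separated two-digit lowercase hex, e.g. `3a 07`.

[27+:5] lvl=16 & 0x1f = 0x10; word=0x80000000
[26+:1] state=1 & 0x1 = 0x1; word=0x84000000
[21+:5] opcode=3 & 0x1f = 0x3; word=0x84600000
[12+:9] len=125 & 0x1ff = 0x7d; word=0x8467d000
[11+:1] kind=1 & 0x1 = 0x1; word=0x8467d800
[0+:11] mode=608 & 0x7ff = 0x260; word=0x8467da60
word = 0x8467da60 → big-endian bytes:
  [0]=0x84  [1]=0x67  [2]=0xda  [3]=0x60

84 67 da 60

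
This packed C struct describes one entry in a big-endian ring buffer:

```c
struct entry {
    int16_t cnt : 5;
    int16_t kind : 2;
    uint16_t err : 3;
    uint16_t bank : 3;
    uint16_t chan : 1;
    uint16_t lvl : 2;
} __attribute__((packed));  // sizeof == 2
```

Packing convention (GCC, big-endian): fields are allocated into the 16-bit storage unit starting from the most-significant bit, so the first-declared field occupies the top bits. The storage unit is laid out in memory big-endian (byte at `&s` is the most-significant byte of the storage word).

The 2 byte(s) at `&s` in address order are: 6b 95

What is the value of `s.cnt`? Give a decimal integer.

13

[0]=0x6b [1]=0x95 (big-endian) → word 0x6b95
cnt:5 @ bit 11 → (0x6b95>>11)&0x1f = 0xd  ←
kind:2 @ bit 9 → (0x6b95>>9)&0x3 = 0x1
err:3 @ bit 6 → (0x6b95>>6)&0x7 = 0x6
bank:3 @ bit 3 → (0x6b95>>3)&0x7 = 0x2
chan:1 @ bit 2 → (0x6b95>>2)&0x1 = 0x1
lvl:2 @ bit 0 → (0x6b95>>0)&0x3 = 0x1
cnt signed 5b, MSB=0: value = 13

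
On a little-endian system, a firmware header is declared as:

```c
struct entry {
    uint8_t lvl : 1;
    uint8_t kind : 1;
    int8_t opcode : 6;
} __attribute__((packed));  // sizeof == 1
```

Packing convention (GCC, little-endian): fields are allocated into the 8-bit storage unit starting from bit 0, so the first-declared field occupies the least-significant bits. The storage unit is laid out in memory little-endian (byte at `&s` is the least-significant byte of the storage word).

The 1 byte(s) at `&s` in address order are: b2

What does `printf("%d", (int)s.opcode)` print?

-20

[0]=0xb2 (little-endian) → word 0xb2
lvl:1 @ bit 0 → (0xb2>>0)&0x1 = 0x0
kind:1 @ bit 1 → (0xb2>>1)&0x1 = 0x1
opcode:6 @ bit 2 → (0xb2>>2)&0x3f = 0x2c  ←
opcode signed 6b, MSB=1: 44 - 64 = -20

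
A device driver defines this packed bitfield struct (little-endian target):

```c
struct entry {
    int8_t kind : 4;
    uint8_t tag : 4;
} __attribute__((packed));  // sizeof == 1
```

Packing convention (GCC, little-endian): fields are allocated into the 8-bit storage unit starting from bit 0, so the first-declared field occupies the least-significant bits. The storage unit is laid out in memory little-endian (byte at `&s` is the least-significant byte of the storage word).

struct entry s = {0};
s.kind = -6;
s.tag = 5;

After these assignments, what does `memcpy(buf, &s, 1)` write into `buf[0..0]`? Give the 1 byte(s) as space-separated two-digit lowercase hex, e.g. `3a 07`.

[0+:4] kind=-6 & 0xf = 0xa; word=0x0a
[4+:4] tag=5 & 0xf = 0x5; word=0x5a
word = 0x5a → little-endian bytes:
  [0]=0x5a

5a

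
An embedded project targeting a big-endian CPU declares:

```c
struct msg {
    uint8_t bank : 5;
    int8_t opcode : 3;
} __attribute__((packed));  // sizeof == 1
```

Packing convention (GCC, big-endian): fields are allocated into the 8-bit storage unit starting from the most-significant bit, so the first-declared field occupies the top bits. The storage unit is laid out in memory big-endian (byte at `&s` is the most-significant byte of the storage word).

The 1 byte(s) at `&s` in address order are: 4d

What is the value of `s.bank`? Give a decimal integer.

9

[0]=0x4d (big-endian) → word 0x4d
bank [3+:5] = (word>>3) & 0x1f = 9  ←
opcode [0+:3] = (word>>0) & 0x7 = 5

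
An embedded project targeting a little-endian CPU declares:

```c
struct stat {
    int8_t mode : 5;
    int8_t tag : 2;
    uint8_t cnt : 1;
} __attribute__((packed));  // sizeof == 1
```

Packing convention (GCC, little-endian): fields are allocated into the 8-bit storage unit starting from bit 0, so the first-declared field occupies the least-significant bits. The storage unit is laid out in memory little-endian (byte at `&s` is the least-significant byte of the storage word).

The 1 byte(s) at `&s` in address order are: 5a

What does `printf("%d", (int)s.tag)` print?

-2

[0]=0x5a (little-endian) → word 0x5a
mode:5 @ bit 0 → (0x5a>>0)&0x1f = 0x1a
tag:2 @ bit 5 → (0x5a>>5)&0x3 = 0x2  ←
cnt:1 @ bit 7 → (0x5a>>7)&0x1 = 0x0
tag signed 2b, MSB=1: 2 - 4 = -2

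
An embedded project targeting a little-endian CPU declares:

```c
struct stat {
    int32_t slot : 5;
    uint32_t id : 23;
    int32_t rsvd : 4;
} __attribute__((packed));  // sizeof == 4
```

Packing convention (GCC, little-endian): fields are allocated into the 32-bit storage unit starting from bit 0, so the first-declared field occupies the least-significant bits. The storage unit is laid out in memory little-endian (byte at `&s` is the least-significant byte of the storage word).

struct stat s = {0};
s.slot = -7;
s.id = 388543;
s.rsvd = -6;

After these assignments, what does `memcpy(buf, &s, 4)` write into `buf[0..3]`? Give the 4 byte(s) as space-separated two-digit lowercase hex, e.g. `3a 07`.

[0+:5] slot=-7 & 0x1f = 0x19; word=0x00000019
[5+:23] id=388543 & 0x7fffff = 0x5edbf; word=0x00bdb7f9
[28+:4] rsvd=-6 & 0xf = 0xa; word=0xa0bdb7f9
word = 0xa0bdb7f9 → little-endian bytes:
  [0]=0xf9  [1]=0xb7  [2]=0xbd  [3]=0xa0

f9 b7 bd a0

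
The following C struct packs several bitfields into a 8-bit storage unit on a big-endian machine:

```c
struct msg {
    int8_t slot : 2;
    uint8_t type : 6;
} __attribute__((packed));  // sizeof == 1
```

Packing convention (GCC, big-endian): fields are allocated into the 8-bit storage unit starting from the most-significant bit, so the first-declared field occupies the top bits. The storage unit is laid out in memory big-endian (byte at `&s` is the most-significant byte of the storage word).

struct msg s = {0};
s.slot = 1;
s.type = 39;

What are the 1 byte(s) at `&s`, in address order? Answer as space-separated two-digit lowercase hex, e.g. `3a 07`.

slot:2 = 1 → 0x1 << 6 → word 0x40
type:6 = 39 → 0x27 << 0 → word 0x67
word = 0x67 → big-endian bytes:
  [0]=0x67

67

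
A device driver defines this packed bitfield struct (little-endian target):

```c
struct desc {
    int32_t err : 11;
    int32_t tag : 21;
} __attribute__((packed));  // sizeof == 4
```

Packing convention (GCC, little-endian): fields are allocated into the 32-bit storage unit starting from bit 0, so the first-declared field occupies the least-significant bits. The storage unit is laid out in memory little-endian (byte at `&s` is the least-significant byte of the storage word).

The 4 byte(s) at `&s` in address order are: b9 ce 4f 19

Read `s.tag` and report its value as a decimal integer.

207353

[0]=0xb9 [1]=0xce [2]=0x4f [3]=0x19 (little-endian) → word 0x194fceb9
err [0+:11] = (word>>0) & 0x7ff = 1721
tag [11+:21] = (word>>11) & 0x1fffff = 207353  ←
tag signed 21b, MSB=0: value = 207353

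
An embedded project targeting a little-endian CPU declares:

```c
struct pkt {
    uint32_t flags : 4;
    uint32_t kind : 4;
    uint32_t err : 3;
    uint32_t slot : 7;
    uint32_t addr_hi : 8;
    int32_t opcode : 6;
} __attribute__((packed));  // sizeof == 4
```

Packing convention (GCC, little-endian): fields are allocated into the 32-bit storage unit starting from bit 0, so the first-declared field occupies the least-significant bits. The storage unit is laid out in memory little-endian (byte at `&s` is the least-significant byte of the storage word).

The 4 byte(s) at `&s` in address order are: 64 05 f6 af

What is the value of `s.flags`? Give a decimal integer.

4

[0]=0x64 [1]=0x05 [2]=0xf6 [3]=0xaf (little-endian) → word 0xaff60564
flags [0+:4] = (word>>0) & 0xf = 4  ←
kind [4+:4] = (word>>4) & 0xf = 6
err [8+:3] = (word>>8) & 0x7 = 5
slot [11+:7] = (word>>11) & 0x7f = 64
addr_hi [18+:8] = (word>>18) & 0xff = 253
opcode [26+:6] = (word>>26) & 0x3f = 43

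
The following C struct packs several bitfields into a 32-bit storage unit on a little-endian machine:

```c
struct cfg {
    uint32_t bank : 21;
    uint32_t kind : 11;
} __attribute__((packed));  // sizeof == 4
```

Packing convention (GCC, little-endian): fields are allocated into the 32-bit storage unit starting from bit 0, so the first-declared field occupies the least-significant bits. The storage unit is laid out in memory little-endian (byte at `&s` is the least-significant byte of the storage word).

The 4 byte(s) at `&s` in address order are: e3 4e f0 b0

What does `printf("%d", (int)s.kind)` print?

[0]=0xe3 [1]=0x4e [2]=0xf0 [3]=0xb0 (little-endian) → word 0xb0f04ee3
bank:21 @ bit 0 → (0xb0f04ee3>>0)&0x1fffff = 0x104ee3
kind:11 @ bit 21 → (0xb0f04ee3>>21)&0x7ff = 0x587  ←

1415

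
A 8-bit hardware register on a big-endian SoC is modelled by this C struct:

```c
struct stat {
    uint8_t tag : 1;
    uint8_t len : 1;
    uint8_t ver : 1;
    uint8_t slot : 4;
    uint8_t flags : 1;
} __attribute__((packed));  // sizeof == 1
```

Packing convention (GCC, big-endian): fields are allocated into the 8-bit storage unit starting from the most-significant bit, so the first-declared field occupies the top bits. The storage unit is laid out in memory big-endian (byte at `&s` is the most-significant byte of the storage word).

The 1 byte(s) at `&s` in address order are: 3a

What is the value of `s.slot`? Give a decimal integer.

[0]=0x3a (big-endian) → word 0x3a
tag [7+:1] = (word>>7) & 0x1 = 0
len [6+:1] = (word>>6) & 0x1 = 0
ver [5+:1] = (word>>5) & 0x1 = 1
slot [1+:4] = (word>>1) & 0xf = 13  ←
flags [0+:1] = (word>>0) & 0x1 = 0

13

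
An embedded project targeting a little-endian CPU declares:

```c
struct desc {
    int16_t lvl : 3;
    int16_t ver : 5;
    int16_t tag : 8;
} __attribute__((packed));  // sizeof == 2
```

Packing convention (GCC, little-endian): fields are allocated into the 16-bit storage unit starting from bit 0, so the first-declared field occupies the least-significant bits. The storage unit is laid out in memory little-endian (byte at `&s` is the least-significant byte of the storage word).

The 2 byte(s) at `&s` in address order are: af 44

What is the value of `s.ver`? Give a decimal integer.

-11

[0]=0xaf [1]=0x44 (little-endian) → word 0x44af
lvl:3 @ bit 0 → (0x44af>>0)&0x7 = 0x7
ver:5 @ bit 3 → (0x44af>>3)&0x1f = 0x15  ←
tag:8 @ bit 8 → (0x44af>>8)&0xff = 0x44
ver signed 5b, MSB=1: 21 - 32 = -11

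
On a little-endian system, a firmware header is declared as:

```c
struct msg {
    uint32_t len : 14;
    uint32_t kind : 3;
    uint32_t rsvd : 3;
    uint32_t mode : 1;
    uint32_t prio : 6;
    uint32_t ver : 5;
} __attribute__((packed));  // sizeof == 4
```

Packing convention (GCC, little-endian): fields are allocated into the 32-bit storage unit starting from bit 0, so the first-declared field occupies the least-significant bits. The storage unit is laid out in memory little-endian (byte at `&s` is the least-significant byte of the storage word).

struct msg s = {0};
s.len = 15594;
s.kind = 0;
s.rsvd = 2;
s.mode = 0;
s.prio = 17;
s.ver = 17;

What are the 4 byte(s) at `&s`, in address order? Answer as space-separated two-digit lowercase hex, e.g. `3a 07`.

[0+:14] len=15594 & 0x3fff = 0x3cea; word=0x00003cea
[14+:3] kind=0 & 0x7 = 0x0; word=0x00003cea
[17+:3] rsvd=2 & 0x7 = 0x2; word=0x00043cea
[20+:1] mode=0 & 0x1 = 0x0; word=0x00043cea
[21+:6] prio=17 & 0x3f = 0x11; word=0x02243cea
[27+:5] ver=17 & 0x1f = 0x11; word=0x8a243cea
word = 0x8a243cea → little-endian bytes:
  [0]=0xea  [1]=0x3c  [2]=0x24  [3]=0x8a

ea 3c 24 8a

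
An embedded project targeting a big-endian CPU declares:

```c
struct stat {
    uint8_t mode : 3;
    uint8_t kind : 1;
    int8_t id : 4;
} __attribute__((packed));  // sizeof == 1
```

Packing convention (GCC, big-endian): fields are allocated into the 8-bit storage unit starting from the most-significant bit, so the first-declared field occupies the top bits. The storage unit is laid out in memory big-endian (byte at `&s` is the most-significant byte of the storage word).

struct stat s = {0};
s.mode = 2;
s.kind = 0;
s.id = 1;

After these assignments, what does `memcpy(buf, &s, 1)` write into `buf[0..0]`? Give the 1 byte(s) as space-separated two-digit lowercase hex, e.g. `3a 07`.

41

mode:3 = 2 → 0x2 << 5 → word 0x40
kind:1 = 0 → 0x0 << 4 → word 0x40
id:4 = 1 → 0x1 << 0 → word 0x41
word = 0x41 → big-endian bytes:
  [0]=0x41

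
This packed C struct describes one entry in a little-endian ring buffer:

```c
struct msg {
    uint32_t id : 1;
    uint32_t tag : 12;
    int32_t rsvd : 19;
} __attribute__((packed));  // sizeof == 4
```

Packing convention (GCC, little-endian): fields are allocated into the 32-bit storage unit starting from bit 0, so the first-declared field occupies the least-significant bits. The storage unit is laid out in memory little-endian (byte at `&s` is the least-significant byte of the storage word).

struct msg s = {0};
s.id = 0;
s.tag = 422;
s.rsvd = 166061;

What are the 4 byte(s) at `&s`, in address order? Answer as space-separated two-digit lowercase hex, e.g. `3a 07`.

4c a3 15 51

id:1 = 0 → 0x0 << 0 → word 0x00000000
tag:12 = 422 → 0x1a6 << 1 → word 0x0000034c
rsvd:19 = 166061 → 0x288ad << 13 → word 0x5115a34c
word = 0x5115a34c → little-endian bytes:
  [0]=0x4c  [1]=0xa3  [2]=0x15  [3]=0x51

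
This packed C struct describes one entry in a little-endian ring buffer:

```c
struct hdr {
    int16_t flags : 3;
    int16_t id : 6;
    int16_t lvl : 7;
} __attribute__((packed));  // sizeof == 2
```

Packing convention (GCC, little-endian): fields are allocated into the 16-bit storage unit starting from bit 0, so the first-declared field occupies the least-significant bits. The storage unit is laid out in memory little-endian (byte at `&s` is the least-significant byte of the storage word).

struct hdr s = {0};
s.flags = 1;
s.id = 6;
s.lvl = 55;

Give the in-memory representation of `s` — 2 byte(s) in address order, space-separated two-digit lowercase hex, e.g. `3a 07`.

31 6e

flags (3b) val=1 bits=0x1 at bit 0: 0x0001
id (6b) val=6 bits=0x6 at bit 3: 0x0031
lvl (7b) val=55 bits=0x37 at bit 9: 0x6e31
word = 0x6e31 → little-endian bytes:
  [0]=0x31  [1]=0x6e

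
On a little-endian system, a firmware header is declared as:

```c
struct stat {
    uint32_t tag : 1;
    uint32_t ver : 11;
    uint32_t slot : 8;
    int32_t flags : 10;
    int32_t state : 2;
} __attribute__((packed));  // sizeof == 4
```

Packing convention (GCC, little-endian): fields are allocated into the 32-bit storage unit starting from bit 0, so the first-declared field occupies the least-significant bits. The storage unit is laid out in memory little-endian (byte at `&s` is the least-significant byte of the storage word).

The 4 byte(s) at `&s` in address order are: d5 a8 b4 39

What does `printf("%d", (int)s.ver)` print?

1130

[0]=0xd5 [1]=0xa8 [2]=0xb4 [3]=0x39 (little-endian) → word 0x39b4a8d5
tag [0+:1] = (word>>0) & 0x1 = 1
ver [1+:11] = (word>>1) & 0x7ff = 1130  ←
slot [12+:8] = (word>>12) & 0xff = 74
flags [20+:10] = (word>>20) & 0x3ff = 923
state [30+:2] = (word>>30) & 0x3 = 0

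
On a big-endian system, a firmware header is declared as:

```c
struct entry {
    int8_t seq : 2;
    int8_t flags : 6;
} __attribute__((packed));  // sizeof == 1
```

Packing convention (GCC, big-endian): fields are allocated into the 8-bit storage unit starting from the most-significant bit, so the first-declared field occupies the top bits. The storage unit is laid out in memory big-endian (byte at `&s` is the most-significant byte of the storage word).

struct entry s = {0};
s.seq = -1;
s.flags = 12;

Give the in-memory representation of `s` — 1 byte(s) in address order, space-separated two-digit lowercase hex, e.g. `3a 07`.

seq (2b) val=-1 bits=0x3 at bit 6: 0xc0
flags (6b) val=12 bits=0xc at bit 0: 0xcc
word = 0xcc → big-endian bytes:
  [0]=0xcc

cc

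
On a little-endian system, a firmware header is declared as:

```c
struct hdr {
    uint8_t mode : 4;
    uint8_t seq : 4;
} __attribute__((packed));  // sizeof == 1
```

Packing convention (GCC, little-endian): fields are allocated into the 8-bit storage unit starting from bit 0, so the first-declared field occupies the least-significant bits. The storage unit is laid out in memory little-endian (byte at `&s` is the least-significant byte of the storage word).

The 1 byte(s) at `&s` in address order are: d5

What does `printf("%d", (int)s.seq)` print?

13

[0]=0xd5 (little-endian) → word 0xd5
mode [0+:4] = (word>>0) & 0xf = 5
seq [4+:4] = (word>>4) & 0xf = 13  ←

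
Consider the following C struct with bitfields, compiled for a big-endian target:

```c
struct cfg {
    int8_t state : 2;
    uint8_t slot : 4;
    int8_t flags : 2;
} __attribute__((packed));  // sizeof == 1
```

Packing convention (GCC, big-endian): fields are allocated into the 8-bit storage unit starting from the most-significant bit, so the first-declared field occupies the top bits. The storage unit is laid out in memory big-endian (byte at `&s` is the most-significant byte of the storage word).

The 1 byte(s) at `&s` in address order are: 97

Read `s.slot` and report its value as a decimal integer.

[0]=0x97 (big-endian) → word 0x97
state [6+:2] = (word>>6) & 0x3 = 2
slot [2+:4] = (word>>2) & 0xf = 5  ←
flags [0+:2] = (word>>0) & 0x3 = 3

5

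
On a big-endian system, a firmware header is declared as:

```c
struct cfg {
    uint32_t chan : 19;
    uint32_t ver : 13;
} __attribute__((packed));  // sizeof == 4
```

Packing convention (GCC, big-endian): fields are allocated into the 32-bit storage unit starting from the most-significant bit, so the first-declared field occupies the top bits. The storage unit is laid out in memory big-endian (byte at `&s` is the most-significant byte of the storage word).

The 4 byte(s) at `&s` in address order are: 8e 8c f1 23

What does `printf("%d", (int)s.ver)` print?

[0]=0x8e [1]=0x8c [2]=0xf1 [3]=0x23 (big-endian) → word 0x8e8cf123
chan:19 @ bit 13 → (0x8e8cf123>>13)&0x7ffff = 0x47467
ver:13 @ bit 0 → (0x8e8cf123>>0)&0x1fff = 0x1123  ←

4387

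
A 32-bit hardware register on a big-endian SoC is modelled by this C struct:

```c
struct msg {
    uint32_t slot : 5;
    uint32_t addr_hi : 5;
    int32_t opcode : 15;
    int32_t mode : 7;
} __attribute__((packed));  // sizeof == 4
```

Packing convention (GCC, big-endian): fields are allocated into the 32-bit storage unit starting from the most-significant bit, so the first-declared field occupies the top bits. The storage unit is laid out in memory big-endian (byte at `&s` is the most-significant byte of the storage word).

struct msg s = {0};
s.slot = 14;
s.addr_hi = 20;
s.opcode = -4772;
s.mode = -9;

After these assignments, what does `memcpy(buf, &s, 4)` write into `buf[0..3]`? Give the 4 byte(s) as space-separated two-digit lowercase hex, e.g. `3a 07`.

75 36 ae 77

[27+:5] slot=14 & 0x1f = 0xe; word=0x70000000
[22+:5] addr_hi=20 & 0x1f = 0x14; word=0x75000000
[7+:15] opcode=-4772 & 0x7fff = 0x6d5c; word=0x7536ae00
[0+:7] mode=-9 & 0x7f = 0x77; word=0x7536ae77
word = 0x7536ae77 → big-endian bytes:
  [0]=0x75  [1]=0x36  [2]=0xae  [3]=0x77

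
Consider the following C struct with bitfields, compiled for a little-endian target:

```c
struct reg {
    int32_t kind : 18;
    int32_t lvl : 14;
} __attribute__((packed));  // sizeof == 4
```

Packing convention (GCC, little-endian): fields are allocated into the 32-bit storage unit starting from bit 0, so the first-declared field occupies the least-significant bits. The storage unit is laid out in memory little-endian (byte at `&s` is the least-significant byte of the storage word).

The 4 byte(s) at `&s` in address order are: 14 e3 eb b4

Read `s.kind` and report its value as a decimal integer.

[0]=0x14 [1]=0xe3 [2]=0xeb [3]=0xb4 (little-endian) → word 0xb4ebe314
kind:18 @ bit 0 → (0xb4ebe314>>0)&0x3ffff = 0x3e314  ←
lvl:14 @ bit 18 → (0xb4ebe314>>18)&0x3fff = 0x2d3a
kind signed 18b, MSB=1: 254740 - 262144 = -7404

-7404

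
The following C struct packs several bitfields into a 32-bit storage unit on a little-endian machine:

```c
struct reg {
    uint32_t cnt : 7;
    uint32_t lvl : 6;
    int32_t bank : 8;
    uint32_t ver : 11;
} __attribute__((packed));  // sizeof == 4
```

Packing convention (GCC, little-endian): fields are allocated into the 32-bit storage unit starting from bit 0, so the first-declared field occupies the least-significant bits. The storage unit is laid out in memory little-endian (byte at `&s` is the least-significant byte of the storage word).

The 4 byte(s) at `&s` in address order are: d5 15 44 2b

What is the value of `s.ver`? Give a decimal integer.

[0]=0xd5 [1]=0x15 [2]=0x44 [3]=0x2b (little-endian) → word 0x2b4415d5
cnt [0+:7] = (word>>0) & 0x7f = 85
lvl [7+:6] = (word>>7) & 0x3f = 43
bank [13+:8] = (word>>13) & 0xff = 32
ver [21+:11] = (word>>21) & 0x7ff = 346  ←

346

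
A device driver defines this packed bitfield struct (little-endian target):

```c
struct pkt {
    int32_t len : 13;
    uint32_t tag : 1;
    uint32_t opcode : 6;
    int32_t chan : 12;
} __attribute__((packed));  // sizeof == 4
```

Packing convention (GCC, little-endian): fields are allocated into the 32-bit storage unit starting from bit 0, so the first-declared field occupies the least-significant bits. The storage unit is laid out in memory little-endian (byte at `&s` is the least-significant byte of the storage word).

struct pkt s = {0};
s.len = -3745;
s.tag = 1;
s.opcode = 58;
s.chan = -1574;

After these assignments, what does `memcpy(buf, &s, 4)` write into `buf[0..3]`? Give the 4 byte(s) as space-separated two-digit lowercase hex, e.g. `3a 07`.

5f b1 ae 9d

len (13b) val=-3745 bits=0x115f at bit 0: 0x0000115f
tag (1b) val=1 bits=0x1 at bit 13: 0x0000315f
opcode (6b) val=58 bits=0x3a at bit 14: 0x000eb15f
chan (12b) val=-1574 bits=0x9da at bit 20: 0x9daeb15f
word = 0x9daeb15f → little-endian bytes:
  [0]=0x5f  [1]=0xb1  [2]=0xae  [3]=0x9d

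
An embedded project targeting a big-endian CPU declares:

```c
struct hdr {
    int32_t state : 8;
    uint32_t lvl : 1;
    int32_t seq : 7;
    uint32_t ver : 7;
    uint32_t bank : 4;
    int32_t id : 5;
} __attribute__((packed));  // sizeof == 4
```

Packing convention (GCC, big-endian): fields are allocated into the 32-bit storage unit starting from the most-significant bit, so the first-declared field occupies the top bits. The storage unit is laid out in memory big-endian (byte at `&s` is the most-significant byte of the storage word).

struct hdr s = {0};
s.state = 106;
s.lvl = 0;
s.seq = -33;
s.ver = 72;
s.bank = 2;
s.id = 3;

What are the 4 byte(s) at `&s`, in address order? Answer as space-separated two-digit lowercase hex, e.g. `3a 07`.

6a 5f 90 43

state (8b) val=106 bits=0x6a at bit 24: 0x6a000000
lvl (1b) val=0 bits=0x0 at bit 23: 0x6a000000
seq (7b) val=-33 bits=0x5f at bit 16: 0x6a5f0000
ver (7b) val=72 bits=0x48 at bit 9: 0x6a5f9000
bank (4b) val=2 bits=0x2 at bit 5: 0x6a5f9040
id (5b) val=3 bits=0x3 at bit 0: 0x6a5f9043
word = 0x6a5f9043 → big-endian bytes:
  [0]=0x6a  [1]=0x5f  [2]=0x90  [3]=0x43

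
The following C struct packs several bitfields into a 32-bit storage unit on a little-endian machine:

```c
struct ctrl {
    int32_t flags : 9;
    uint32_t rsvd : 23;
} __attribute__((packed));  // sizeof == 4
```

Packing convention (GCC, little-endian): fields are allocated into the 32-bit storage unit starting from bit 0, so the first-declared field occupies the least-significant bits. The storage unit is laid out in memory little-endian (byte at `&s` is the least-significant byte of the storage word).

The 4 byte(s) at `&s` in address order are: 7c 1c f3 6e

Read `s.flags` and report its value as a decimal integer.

124

[0]=0x7c [1]=0x1c [2]=0xf3 [3]=0x6e (little-endian) → word 0x6ef31c7c
flags [0+:9] = (word>>0) & 0x1ff = 124  ←
rsvd [9+:23] = (word>>9) & 0x7fffff = 3635598
flags signed 9b, MSB=0: value = 124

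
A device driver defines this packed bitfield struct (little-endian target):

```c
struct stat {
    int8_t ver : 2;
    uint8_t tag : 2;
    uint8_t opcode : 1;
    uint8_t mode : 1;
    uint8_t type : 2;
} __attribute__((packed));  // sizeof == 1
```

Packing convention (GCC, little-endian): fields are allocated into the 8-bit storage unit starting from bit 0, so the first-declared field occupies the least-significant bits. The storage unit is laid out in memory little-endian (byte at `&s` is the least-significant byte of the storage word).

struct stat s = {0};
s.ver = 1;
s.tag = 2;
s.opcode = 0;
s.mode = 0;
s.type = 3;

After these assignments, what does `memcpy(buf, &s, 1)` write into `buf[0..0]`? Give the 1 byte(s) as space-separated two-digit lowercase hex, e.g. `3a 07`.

ver (2b) val=1 bits=0x1 at bit 0: 0x01
tag (2b) val=2 bits=0x2 at bit 2: 0x09
opcode (1b) val=0 bits=0x0 at bit 4: 0x09
mode (1b) val=0 bits=0x0 at bit 5: 0x09
type (2b) val=3 bits=0x3 at bit 6: 0xc9
word = 0xc9 → little-endian bytes:
  [0]=0xc9

c9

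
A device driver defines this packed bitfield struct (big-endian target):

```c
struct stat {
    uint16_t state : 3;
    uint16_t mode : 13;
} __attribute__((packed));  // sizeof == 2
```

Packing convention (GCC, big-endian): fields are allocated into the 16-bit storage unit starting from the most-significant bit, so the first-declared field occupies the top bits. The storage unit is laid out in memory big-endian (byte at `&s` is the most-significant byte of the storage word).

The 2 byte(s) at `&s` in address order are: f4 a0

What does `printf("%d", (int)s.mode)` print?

5280

[0]=0xf4 [1]=0xa0 (big-endian) → word 0xf4a0
state [13+:3] = (word>>13) & 0x7 = 7
mode [0+:13] = (word>>0) & 0x1fff = 5280  ←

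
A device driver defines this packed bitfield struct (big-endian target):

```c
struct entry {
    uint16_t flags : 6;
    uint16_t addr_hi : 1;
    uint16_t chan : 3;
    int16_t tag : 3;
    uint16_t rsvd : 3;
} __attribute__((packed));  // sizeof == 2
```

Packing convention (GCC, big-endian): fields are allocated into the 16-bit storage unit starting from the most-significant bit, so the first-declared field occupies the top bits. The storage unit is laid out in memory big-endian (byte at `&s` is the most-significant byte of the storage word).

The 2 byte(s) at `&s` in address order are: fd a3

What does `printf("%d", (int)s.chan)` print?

6

[0]=0xfd [1]=0xa3 (big-endian) → word 0xfda3
flags:6 @ bit 10 → (0xfda3>>10)&0x3f = 0x3f
addr_hi:1 @ bit 9 → (0xfda3>>9)&0x1 = 0x0
chan:3 @ bit 6 → (0xfda3>>6)&0x7 = 0x6  ←
tag:3 @ bit 3 → (0xfda3>>3)&0x7 = 0x4
rsvd:3 @ bit 0 → (0xfda3>>0)&0x7 = 0x3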